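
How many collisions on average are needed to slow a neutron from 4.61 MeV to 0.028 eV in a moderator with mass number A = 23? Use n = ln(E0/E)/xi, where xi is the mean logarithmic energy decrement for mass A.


xi = 1 + (A-1)^2/(2A)*ln((A-1)/(A+1)) = 0.08448899 (for A = 23)
n = ln(E0/E) / xi
n = ln(4.61e6 / 0.028) / 0.08448899
n = ln(1.646429e+08) / 0.08448899 = 223.93

223.93


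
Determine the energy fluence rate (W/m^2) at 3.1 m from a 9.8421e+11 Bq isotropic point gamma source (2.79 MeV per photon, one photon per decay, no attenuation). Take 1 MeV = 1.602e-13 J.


psi = A * E * 1.602e-13 / (4*pi*r^2)
psi = 9.8421e+11 * 2.79 * 1.602e-13 / (4*pi*3.1^2)
psi = 0.0036427 W/m^2

0.0036427


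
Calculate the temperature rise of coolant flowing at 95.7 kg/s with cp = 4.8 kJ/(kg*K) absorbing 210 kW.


dT = Q / (m_dot * cp)
dT = 210 / (95.7 * 4.8)
dT = 0.45716 C

0.45716


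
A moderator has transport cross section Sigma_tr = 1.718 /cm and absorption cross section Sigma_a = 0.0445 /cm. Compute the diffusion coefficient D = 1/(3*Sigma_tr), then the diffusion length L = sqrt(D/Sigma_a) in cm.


D = 1 / (3 * Sigma_tr) = 1 / (3 * 1.718) = 0.1940241 cm
L = sqrt(D / Sigma_a)
L = sqrt(0.1940241 / 0.0445)
L = 2.0881 cm

2.0881


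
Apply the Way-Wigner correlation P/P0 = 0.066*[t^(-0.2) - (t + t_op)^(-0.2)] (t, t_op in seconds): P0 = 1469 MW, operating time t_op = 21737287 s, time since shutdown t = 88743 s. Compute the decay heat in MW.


P/P0 = 0.066 * [t^(-0.2) - (t + t_op)^(-0.2)]
P/P0 = 0.066 * [88743^(-0.2) - (88743 + 21737287)^(-0.2)]
P/P0 = 0.066 * [0.1024173 - 0.03405690] = 0.004511786
P = 1469 * 0.004511786 = 6.6278 MW

6.6278


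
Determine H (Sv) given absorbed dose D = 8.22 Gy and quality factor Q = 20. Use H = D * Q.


H = D * Q
H = 8.22 * 20
H = 164.40 Sv

164.40


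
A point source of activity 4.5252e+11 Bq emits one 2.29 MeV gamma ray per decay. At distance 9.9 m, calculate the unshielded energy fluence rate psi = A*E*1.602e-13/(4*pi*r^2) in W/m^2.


psi = A * E * 1.602e-13 / (4*pi*r^2)
psi = 4.5252e+11 * 2.29 * 1.602e-13 / (4*pi*9.9^2)
psi = 1.3479e-04 W/m^2

1.3479e-04


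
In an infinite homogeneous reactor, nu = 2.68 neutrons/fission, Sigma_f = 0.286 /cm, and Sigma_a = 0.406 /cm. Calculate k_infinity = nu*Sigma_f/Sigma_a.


k_inf = nu * Sigma_f / Sigma_a
k_inf = 2.68 * 0.286 / 0.406
k_inf = 1.8879

1.8879


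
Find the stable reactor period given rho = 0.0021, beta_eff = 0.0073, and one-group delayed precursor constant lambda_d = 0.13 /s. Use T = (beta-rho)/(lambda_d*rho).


T = (beta - rho) / (lambda_d * rho)
T = (0.0073 - 0.0021) / (0.13 * 0.0021)
T = 19.048 s

19.048


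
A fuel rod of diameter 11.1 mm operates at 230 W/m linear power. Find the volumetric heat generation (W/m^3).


r = D / 2 / 1000 = 11.1 / 2 / 1000 = 0.00555 m
q''' = q' / (pi * r^2)
q''' = 230 / (pi * 0.00555^2)
q''' = 2.3768e+06 W/m^3

2.3768e+06


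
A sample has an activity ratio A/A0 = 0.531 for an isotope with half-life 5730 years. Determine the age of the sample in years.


lambda = ln(2) / t_half = ln(2) / 5730 = 1.209681e-04 /yr
t = -ln(A/A0) / lambda
t = -ln(0.531) / 1.209681e-04
t = 5232.7 yr

5232.7


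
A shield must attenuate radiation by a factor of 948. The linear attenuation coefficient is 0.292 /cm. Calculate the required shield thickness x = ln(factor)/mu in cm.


x = ln(factor) / mu
x = ln(948) / 0.292
x = 23.474 cm

23.474


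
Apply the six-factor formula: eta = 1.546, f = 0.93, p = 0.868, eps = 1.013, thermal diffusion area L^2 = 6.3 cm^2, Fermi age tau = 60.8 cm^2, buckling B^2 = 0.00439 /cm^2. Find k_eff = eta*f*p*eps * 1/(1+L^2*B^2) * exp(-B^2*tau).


k_inf = eta*f*p*eps = 1.546*0.93*0.868*1.013 = 1.264217
P_TNL = 1/(1 + L^2*B^2) = 1/(1 + 6.3*0.00439) = 0.9730873
P_FNL = exp(-B^2*tau) = exp(-0.00439*60.8) = 0.7657405
k_eff = k_inf * P_TNL * P_FNL = 1.264217 * 0.9730873 * 0.7657405
k_eff = 0.94201

0.94201


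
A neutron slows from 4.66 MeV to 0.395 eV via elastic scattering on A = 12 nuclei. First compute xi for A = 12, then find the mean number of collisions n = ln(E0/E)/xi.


xi = 1 + (A-1)^2/(2A)*ln((A-1)/(A+1)) = 0.1577690 (for A = 12)
n = ln(E0/E) / xi
n = ln(4.66e6 / 0.395) / 0.1577690
n = ln(1.179747e+07) / 0.1577690 = 103.21

103.21


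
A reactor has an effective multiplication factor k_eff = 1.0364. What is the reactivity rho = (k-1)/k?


rho = (k_eff - 1) / k_eff
rho = (1.0364 - 1) / 1.0364
rho = 0.035122

0.035122


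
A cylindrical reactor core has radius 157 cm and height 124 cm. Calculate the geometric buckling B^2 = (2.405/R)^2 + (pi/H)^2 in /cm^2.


B^2 = (2.405/R)^2 + (pi/H)^2
B^2 = (2.405/157)^2 + (pi/124)^2
B^2 = 8.7654e-04 /cm^2

8.7654e-04


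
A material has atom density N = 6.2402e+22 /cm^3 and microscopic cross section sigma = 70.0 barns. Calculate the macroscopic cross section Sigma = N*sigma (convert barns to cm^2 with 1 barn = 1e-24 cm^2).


Sigma = N * sigma_barns * 1e-24
Sigma = 6.2402e+22 * 70.0 * 1e-24
Sigma = 4.3681 /cm

4.3681


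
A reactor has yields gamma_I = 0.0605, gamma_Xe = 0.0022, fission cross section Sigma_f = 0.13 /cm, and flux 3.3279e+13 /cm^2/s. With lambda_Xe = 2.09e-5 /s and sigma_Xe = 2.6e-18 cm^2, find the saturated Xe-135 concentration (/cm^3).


Xe_eq = (gamma_I + gamma_Xe) * Sigma_f * phi / (lambda_Xe + sigma_Xe * phi)
Numerator = (0.0605 + 0.0022) * 0.13 * 3.3279e+13 = 2.712571e+11
Denominator = 2.09e-5 + 2.6e-18 * 3.3279e+13 = 1.074254e-04
Xe_eq = 2.712571e+11 / 1.074254e-04 = 2.5251e+15 /cm^3

2.5251e+15


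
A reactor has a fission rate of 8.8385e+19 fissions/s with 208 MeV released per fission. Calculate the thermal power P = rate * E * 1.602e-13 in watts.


P = fission_rate * E_MeV * 1.602e-13
P = 8.8385e+19 * 208 * 1.602e-13
P = 2.9451e+09 W

2.9451e+09


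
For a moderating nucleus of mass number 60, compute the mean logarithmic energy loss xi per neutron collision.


xi = 1 + (A-1)^2/(2A) * ln((A-1)/(A+1))
xi = 1 + (60-1)^2/(2*60) * ln((60-1)/(60 +1))
xi = 0.032966

0.032966


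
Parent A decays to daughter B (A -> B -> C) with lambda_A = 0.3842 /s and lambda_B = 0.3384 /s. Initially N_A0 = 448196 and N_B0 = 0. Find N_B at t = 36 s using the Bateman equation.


N_B(t) = lambda_A * N_A0 / (lambda_B - lambda_A) * [exp(-lambda_A*t) - exp(-lambda_B*t)]
exp(-0.3842*36) = 9.844330e-07; exp(-0.3384*36) = 5.119775e-06
N_B = 0.3842 * 448196 / (0.3384 - 0.3842) * (9.844330e-07 - 5.119775e-06)
N_B = 15.548

15.548


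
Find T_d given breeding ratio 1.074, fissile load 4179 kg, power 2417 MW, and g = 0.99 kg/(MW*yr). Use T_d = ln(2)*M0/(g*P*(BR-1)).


Breeding gain G = BR - 1 = 1.074 - 1 = 0.074
Fissile production rate = g * P * G = 0.99 * 2417 * 0.074 = 177.06942 kg/yr
T_d = ln(2) * M0 / (g * P * G)
T_d = ln(2) * 4179 / 177.06942 = 16.359 yr

16.359


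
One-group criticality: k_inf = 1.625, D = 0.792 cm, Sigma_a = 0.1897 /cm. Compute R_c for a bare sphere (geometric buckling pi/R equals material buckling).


L^2 = D / Sigma_a = 0.792 / 0.1897 = 4.175013 cm^2
B_m^2 = (k_inf - 1) / L^2 = (1.625 - 1) / 4.175013 = 0.1497001 /cm^2
For a bare sphere: B_g = pi/R, so R_c = pi / sqrt(B_m^2)
R_c = pi / sqrt(0.1497001) = 8.1197 cm

8.1197


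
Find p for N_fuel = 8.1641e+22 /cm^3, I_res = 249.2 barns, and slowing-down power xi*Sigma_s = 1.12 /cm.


p = exp(-N * I * 1e-24 / (xi*Sigma_s))
p = exp(-8.1641e+22 * 249.2 * 1e-24 / 1.12)
p = 1.2912e-08

1.2912e-08


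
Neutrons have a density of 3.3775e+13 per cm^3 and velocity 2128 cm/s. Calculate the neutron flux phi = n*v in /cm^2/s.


phi = n * v
phi = 3.3775e+13 * 2128
phi = 7.1873e+16 /cm^2/s

7.1873e+16


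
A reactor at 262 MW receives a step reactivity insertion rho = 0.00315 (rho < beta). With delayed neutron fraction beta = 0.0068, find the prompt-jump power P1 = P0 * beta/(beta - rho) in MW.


P1/P0 = beta / (beta - rho)
P1/P0 = 0.0068 / (0.0068 - 0.00315) = 1.863014
P1 = 262 * 1.863014 = 488.11 MW

488.11


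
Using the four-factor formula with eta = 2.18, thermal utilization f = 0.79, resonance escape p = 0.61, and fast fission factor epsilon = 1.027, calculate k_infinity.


k_inf = eta * f * p * epsilon
k_inf = 2.18 * 0.79 * 0.61 * 1.027
k_inf = 1.0789

1.0789


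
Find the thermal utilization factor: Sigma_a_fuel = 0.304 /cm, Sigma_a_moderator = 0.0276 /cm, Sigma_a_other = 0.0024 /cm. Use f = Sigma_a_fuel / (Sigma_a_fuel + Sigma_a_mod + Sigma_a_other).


f = Sigma_a_fuel / (Sigma_a_fuel + Sigma_a_mod + Sigma_a_other)
f = 0.304 / (0.304 + 0.0276 + 0.0024)
f = 0.91018

0.91018


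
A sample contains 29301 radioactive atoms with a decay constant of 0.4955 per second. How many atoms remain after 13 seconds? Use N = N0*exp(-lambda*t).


N = N0 * exp(-lambda * t)
N = 29301 * exp(-0.4955 * 13)
N = 46.706

46.706


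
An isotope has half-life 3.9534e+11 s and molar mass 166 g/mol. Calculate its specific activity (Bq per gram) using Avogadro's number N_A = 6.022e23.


lambda = ln(2) / t_half = ln(2) / 3.9534e+11 = 1.753294e-12 /s
SA = lambda * N_A / M
SA = 1.753294e-12 * 6.022e23 / 166
SA = 6.3604e+09 Bq/g

6.3604e+09


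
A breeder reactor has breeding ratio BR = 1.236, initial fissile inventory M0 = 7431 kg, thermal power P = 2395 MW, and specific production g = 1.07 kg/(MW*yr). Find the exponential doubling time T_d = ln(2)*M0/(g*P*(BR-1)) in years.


Breeding gain G = BR - 1 = 1.236 - 1 = 0.236
Fissile production rate = g * P * G = 1.07 * 2395 * 0.236 = 604.7854 kg/yr
T_d = ln(2) * M0 / (g * P * G)
T_d = ln(2) * 7431 / 604.7854 = 8.5167 yr

8.5167


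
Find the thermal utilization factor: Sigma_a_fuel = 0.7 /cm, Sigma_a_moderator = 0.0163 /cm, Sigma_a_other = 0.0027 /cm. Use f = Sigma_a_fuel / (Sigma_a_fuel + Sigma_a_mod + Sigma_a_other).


f = Sigma_a_fuel / (Sigma_a_fuel + Sigma_a_mod + Sigma_a_other)
f = 0.7 / (0.7 + 0.0163 + 0.0027)
f = 0.97357

0.97357


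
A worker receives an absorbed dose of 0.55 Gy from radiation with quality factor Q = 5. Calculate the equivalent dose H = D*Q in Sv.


H = D * Q
H = 0.55 * 5
H = 2.7500 Sv

2.7500


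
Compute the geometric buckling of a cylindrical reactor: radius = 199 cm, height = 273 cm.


B^2 = (2.405/R)^2 + (pi/H)^2
B^2 = (2.405/199)^2 + (pi/273)^2
B^2 = 2.7848e-04 /cm^2

2.7848e-04


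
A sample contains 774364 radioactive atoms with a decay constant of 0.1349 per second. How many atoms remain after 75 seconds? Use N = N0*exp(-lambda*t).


N = N0 * exp(-lambda * t)
N = 774364 * exp(-0.1349 * 75)
N = 31.259

31.259


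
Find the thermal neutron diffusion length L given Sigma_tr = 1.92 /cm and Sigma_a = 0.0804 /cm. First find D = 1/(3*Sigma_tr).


D = 1 / (3 * Sigma_tr) = 1 / (3 * 1.92) = 0.1736111 cm
L = sqrt(D / Sigma_a)
L = sqrt(0.1736111 / 0.0804)
L = 1.4695 cm

1.4695


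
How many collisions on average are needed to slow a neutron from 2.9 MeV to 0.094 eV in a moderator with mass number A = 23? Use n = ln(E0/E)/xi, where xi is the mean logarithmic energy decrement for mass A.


xi = 1 + (A-1)^2/(2A)*ln((A-1)/(A+1)) = 0.08448899 (for A = 23)
n = ln(E0/E) / xi
n = ln(2.9e6 / 0.094) / 0.08448899
n = ln(3.085106e+07) / 0.08448899 = 204.11

204.11


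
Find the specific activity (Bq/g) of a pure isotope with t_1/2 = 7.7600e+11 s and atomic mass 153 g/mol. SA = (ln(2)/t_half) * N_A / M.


lambda = ln(2) / t_half = ln(2) / 7.7600e+11 = 8.932309e-13 /s
SA = lambda * N_A / M
SA = 8.932309e-13 * 6.022e23 / 153
SA = 3.5157e+09 Bq/g

3.5157e+09


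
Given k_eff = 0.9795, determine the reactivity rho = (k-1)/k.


rho = (k_eff - 1) / k_eff
rho = (0.9795 - 1) / 0.9795
rho = -0.020929

-0.020929


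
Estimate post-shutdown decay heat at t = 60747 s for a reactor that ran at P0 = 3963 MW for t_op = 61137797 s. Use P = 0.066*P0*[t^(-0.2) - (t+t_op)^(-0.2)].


P/P0 = 0.066 * [t^(-0.2) - (t + t_op)^(-0.2)]
P/P0 = 0.066 * [60747^(-0.2) - (60747 + 61137797)^(-0.2)]
P/P0 = 0.066 * [0.1104829 - 0.02771097] = 0.005462947
P = 3963 * 0.005462947 = 21.650 MW

21.650


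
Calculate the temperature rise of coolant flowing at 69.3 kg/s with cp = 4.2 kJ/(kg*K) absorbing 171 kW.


dT = Q / (m_dot * cp)
dT = 171 / (69.3 * 4.2)
dT = 0.58751 C

0.58751


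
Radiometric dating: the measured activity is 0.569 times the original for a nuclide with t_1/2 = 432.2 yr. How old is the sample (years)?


lambda = ln(2) / t_half = ln(2) / 432.2 = 0.001603765 /yr
t = -ln(A/A0) / lambda
t = -ln(0.569) / 0.001603765
t = 351.59 yr

351.59


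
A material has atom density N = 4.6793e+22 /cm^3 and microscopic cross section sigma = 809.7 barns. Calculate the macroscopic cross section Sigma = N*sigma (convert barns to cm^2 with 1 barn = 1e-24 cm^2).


Sigma = N * sigma_barns * 1e-24
Sigma = 4.6793e+22 * 809.7 * 1e-24
Sigma = 37.888 /cm

37.888


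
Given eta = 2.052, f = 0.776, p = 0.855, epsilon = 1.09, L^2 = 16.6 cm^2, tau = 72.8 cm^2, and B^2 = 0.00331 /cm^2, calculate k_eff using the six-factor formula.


k_inf = eta*f*p*eps = 2.052*0.776*0.855*1.09 = 1.483992
P_TNL = 1/(1 + L^2*B^2) = 1/(1 + 16.6*0.00331) = 0.9479158
P_FNL = exp(-B^2*tau) = exp(-0.00331*72.8) = 0.7858668
k_eff = k_inf * P_TNL * P_FNL = 1.483992 * 0.9479158 * 0.7858668
k_eff = 1.1055

1.1055


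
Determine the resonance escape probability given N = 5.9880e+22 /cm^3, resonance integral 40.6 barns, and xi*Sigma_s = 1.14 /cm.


p = exp(-N * I * 1e-24 / (xi*Sigma_s))
p = exp(-5.9880e+22 * 40.6 * 1e-24 / 1.14)
p = 0.11853

0.11853


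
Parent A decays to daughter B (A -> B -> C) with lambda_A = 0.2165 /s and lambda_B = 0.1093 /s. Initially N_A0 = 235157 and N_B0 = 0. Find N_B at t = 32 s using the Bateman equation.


N_B(t) = lambda_A * N_A0 / (lambda_B - lambda_A) * [exp(-lambda_A*t) - exp(-lambda_B*t)]
exp(-0.2165*32) = 9.799588e-04; exp(-0.1093*32) = 0.03026994
N_B = 0.2165 * 235157 / (0.1093 - 0.2165) * (9.799588e-04 - 0.03026994)
N_B = 13910

13910


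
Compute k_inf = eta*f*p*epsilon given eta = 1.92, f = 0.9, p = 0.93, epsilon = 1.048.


k_inf = eta * f * p * epsilon
k_inf = 1.92 * 0.9 * 0.93 * 1.048
k_inf = 1.6842

1.6842


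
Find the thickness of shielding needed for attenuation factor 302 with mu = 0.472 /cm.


x = ln(factor) / mu
x = ln(302) / 0.472
x = 12.098 cm

12.098


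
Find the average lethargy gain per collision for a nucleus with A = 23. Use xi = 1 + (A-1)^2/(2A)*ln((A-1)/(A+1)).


xi = 1 + (A-1)^2/(2A) * ln((A-1)/(A+1))
xi = 1 + (23-1)^2/(2*23) * ln((23-1)/(23 +1))
xi = 0.084489

0.084489


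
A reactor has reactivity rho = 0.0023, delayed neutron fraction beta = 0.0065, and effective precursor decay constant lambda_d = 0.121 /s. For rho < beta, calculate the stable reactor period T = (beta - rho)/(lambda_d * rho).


T = (beta - rho) / (lambda_d * rho)
T = (0.0065 - 0.0023) / (0.121 * 0.0023)
T = 15.092 s

15.092


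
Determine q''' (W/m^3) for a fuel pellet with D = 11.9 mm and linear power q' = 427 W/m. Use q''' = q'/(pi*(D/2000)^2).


r = D / 2 / 1000 = 11.9 / 2 / 1000 = 0.00595 m
q''' = q' / (pi * r^2)
q''' = 427 / (pi * 0.00595^2)
q''' = 3.8392e+06 W/m^3

3.8392e+06


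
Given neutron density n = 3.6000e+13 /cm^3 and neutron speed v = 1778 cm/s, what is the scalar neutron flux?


phi = n * v
phi = 3.6000e+13 * 1778
phi = 6.4008e+16 /cm^2/s

6.4008e+16


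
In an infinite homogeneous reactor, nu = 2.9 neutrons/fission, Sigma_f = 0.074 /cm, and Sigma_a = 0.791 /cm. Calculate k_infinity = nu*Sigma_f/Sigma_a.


k_inf = nu * Sigma_f / Sigma_a
k_inf = 2.9 * 0.074 / 0.791
k_inf = 0.27130

0.27130


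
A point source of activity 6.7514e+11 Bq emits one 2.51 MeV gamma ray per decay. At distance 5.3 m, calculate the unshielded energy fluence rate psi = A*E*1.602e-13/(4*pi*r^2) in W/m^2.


psi = A * E * 1.602e-13 / (4*pi*r^2)
psi = 6.7514e+11 * 2.51 * 1.602e-13 / (4*pi*5.3^2)
psi = 7.6907e-04 W/m^2

7.6907e-04


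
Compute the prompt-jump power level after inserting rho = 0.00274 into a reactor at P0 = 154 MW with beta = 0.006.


P1/P0 = beta / (beta - rho)
P1/P0 = 0.006 / (0.006 - 0.00274) = 1.840491
P1 = 154 * 1.840491 = 283.44 MW

283.44


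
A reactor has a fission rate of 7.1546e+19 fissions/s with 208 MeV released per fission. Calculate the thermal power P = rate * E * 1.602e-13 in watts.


P = fission_rate * E_MeV * 1.602e-13
P = 7.1546e+19 * 208 * 1.602e-13
P = 2.3840e+09 W

2.3840e+09


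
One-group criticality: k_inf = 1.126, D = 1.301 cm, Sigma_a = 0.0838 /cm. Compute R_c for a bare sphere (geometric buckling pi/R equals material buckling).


L^2 = D / Sigma_a = 1.301 / 0.0838 = 15.52506 cm^2
B_m^2 = (k_inf - 1) / L^2 = (1.126 - 1) / 15.52506 = 0.008115911 /cm^2
For a bare sphere: B_g = pi/R, so R_c = pi / sqrt(B_m^2)
R_c = pi / sqrt(0.008115911) = 34.872 cm

34.872


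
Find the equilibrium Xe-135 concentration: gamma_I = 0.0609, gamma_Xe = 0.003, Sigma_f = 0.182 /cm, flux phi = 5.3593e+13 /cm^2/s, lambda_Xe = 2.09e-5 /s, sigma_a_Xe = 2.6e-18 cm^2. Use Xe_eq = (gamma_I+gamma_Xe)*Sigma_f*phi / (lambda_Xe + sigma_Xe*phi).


Xe_eq = (gamma_I + gamma_Xe) * Sigma_f * phi / (lambda_Xe + sigma_Xe * phi)
Numerator = (0.0609 + 0.003) * 0.182 * 5.3593e+13 = 6.232759e+11
Denominator = 2.09e-5 + 2.6e-18 * 5.3593e+13 = 1.602418e-04
Xe_eq = 6.232759e+11 / 1.602418e-04 = 3.8896e+15 /cm^3

3.8896e+15


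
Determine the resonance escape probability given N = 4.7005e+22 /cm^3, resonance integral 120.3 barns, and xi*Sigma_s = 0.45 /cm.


p = exp(-N * I * 1e-24 / (xi*Sigma_s))
p = exp(-4.7005e+22 * 120.3 * 1e-24 / 0.45)
p = 3.4886e-06

3.4886e-06


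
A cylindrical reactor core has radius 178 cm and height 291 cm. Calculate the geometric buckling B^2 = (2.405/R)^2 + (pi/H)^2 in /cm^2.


B^2 = (2.405/R)^2 + (pi/H)^2
B^2 = (2.405/178)^2 + (pi/291)^2
B^2 = 2.9910e-04 /cm^2

2.9910e-04


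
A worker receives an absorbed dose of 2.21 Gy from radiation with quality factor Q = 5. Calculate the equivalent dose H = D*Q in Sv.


H = D * Q
H = 2.21 * 5
H = 11.050 Sv

11.050


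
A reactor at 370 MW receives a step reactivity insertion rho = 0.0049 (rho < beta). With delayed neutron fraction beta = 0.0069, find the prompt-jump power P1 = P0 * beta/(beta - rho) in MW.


P1/P0 = beta / (beta - rho)
P1/P0 = 0.0069 / (0.0069 - 0.0049) = 3.450000
P1 = 370 * 3.450000 = 1276.5 MW

1276.5


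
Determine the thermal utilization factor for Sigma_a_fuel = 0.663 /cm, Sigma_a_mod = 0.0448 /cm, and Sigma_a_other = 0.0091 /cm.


f = Sigma_a_fuel / (Sigma_a_fuel + Sigma_a_mod + Sigma_a_other)
f = 0.663 / (0.663 + 0.0448 + 0.0091)
f = 0.92482

0.92482


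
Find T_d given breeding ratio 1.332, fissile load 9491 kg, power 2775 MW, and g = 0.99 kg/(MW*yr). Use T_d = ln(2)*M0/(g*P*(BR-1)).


Breeding gain G = BR - 1 = 1.332 - 1 = 0.332
Fissile production rate = g * P * G = 0.99 * 2775 * 0.332 = 912.087 kg/yr
T_d = ln(2) * M0 / (g * P * G)
T_d = ln(2) * 9491 / 912.087 = 7.2128 yr

7.2128


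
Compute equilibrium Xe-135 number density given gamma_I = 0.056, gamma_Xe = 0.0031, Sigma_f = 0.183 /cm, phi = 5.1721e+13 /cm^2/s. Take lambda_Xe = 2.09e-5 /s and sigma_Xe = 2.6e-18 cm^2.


Xe_eq = (gamma_I + gamma_Xe) * Sigma_f * phi / (lambda_Xe + sigma_Xe * phi)
Numerator = (0.056 + 0.0031) * 0.183 * 5.1721e+13 = 5.593781e+11
Denominator = 2.09e-5 + 2.6e-18 * 5.1721e+13 = 1.553746e-04
Xe_eq = 5.593781e+11 / 1.553746e-04 = 3.6002e+15 /cm^3

3.6002e+15


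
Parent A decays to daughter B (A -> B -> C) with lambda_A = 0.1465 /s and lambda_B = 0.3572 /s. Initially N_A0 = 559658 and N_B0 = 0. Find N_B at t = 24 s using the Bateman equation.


N_B(t) = lambda_A * N_A0 / (lambda_B - lambda_A) * [exp(-lambda_A*t) - exp(-lambda_B*t)]
exp(-0.1465*24) = 0.02971807; exp(-0.3572*24) = 1.891822e-04
N_B = 0.1465 * 559658 / (0.3572 - 0.1465) * (0.02971807 - 1.891822e-04)
N_B = 11491

11491


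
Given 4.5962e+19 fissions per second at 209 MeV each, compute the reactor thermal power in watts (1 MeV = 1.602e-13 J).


P = fission_rate * E_MeV * 1.602e-13
P = 4.5962e+19 * 209 * 1.602e-13
P = 1.5389e+09 W

1.5389e+09


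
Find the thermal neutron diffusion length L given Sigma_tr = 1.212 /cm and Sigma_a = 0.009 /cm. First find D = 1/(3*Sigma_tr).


D = 1 / (3 * Sigma_tr) = 1 / (3 * 1.212) = 0.2750275 cm
L = sqrt(D / Sigma_a)
L = sqrt(0.2750275 / 0.009)
L = 5.5280 cm

5.5280


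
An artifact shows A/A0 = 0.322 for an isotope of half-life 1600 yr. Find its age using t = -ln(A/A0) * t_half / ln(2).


lambda = ln(2) / t_half = ln(2) / 1600 = 4.332170e-04 /yr
t = -ln(A/A0) / lambda
t = -ln(0.322) / 4.332170e-04
t = 2615.8 yr

2615.8


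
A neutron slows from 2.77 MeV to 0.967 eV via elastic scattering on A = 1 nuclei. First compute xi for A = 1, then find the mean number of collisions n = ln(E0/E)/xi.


xi = 1 + (A-1)^2/(2A)*ln((A-1)/(A+1)) = 1 (for A = 1)
n = ln(E0/E) / xi
n = ln(2.77e6 / 0.967) / 1
n = ln(2.864529e+06) / 1 = 14.868

14.868


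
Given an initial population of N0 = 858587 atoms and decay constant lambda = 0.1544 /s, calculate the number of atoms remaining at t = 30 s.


N = N0 * exp(-lambda * t)
N = 858587 * exp(-0.1544 * 30)
N = 8358.6

8358.6


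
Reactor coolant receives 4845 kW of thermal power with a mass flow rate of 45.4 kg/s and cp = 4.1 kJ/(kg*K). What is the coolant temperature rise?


dT = Q / (m_dot * cp)
dT = 4845 / (45.4 * 4.1)
dT = 26.029 C

26.029


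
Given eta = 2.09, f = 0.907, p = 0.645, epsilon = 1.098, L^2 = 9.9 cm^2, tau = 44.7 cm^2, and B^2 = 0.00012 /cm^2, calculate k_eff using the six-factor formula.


k_inf = eta*f*p*eps = 2.09*0.907*0.645*1.098 = 1.342504
P_TNL = 1/(1 + L^2*B^2) = 1/(1 + 9.9*0.00012) = 0.9988134
P_FNL = exp(-B^2*tau) = exp(-0.00012*44.7) = 0.9946504
k_eff = k_inf * P_TNL * P_FNL = 1.342504 * 0.9988134 * 0.9946504
k_eff = 1.3337

1.3337


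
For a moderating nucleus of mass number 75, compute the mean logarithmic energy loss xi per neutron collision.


xi = 1 + (A-1)^2/(2A) * ln((A-1)/(A+1))
xi = 1 + (75-1)^2/(2*75) * ln((75-1)/(75 +1))
xi = 0.026431

0.026431


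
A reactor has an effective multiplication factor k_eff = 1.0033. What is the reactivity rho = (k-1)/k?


rho = (k_eff - 1) / k_eff
rho = (1.0033 - 1) / 1.0033
rho = 0.0032891

0.0032891


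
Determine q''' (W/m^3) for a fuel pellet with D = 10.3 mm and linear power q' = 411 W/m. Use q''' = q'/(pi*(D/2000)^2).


r = D / 2 / 1000 = 10.3 / 2 / 1000 = 0.00515 m
q''' = q' / (pi * r^2)
q''' = 411 / (pi * 0.00515^2)
q''' = 4.9326e+06 W/m^3

4.9326e+06


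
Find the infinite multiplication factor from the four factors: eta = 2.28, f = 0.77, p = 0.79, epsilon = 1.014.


k_inf = eta * f * p * epsilon
k_inf = 2.28 * 0.77 * 0.79 * 1.014
k_inf = 1.4063

1.4063


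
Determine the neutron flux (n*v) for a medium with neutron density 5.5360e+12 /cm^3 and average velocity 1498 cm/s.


phi = n * v
phi = 5.5360e+12 * 1498
phi = 8.2929e+15 /cm^2/s

8.2929e+15


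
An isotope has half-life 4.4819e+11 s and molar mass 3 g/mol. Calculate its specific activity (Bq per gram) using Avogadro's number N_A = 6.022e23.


lambda = ln(2) / t_half = ln(2) / 4.4819e+11 = 1.546548e-12 /s
SA = lambda * N_A / M
SA = 1.546548e-12 * 6.022e23 / 3
SA = 3.1044e+11 Bq/g

3.1044e+11


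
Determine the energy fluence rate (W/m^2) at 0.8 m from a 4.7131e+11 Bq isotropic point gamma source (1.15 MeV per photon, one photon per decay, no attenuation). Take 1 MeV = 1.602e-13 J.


psi = A * E * 1.602e-13 / (4*pi*r^2)
psi = 4.7131e+11 * 1.15 * 1.602e-13 / (4*pi*0.8^2)
psi = 0.010796 W/m^2

0.010796


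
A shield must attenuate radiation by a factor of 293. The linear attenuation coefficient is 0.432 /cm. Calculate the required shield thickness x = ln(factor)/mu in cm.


x = ln(factor) / mu
x = ln(293) / 0.432
x = 13.149 cm

13.149


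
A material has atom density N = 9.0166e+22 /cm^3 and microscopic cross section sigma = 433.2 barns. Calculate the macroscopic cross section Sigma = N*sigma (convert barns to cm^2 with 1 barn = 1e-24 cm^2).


Sigma = N * sigma_barns * 1e-24
Sigma = 9.0166e+22 * 433.2 * 1e-24
Sigma = 39.060 /cm

39.060


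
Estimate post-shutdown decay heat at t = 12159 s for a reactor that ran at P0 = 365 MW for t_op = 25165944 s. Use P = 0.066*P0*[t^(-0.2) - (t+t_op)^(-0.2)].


P/P0 = 0.066 * [t^(-0.2) - (t + t_op)^(-0.2)]
P/P0 = 0.066 * [12159^(-0.2) - (12159 + 25165944)^(-0.2)]
P/P0 = 0.066 * [0.1524124 - 0.03309752] = 0.007874782
P = 365 * 0.007874782 = 2.8743 MW

2.8743


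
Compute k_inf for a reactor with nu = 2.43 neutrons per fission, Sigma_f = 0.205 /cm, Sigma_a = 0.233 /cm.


k_inf = nu * Sigma_f / Sigma_a
k_inf = 2.43 * 0.205 / 0.233
k_inf = 2.1380

2.1380


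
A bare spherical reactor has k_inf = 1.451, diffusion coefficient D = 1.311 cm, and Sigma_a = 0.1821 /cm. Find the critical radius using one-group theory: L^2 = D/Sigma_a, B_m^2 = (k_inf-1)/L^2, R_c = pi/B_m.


L^2 = D / Sigma_a = 1.311 / 0.1821 = 7.199341 cm^2
B_m^2 = (k_inf - 1) / L^2 = (1.451 - 1) / 7.199341 = 0.06264462 /cm^2
For a bare sphere: B_g = pi/R, so R_c = pi / sqrt(B_m^2)
R_c = pi / sqrt(0.06264462) = 12.552 cm

12.552


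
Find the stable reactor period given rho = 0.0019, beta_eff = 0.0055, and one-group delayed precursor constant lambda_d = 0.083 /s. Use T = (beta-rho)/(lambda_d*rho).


T = (beta - rho) / (lambda_d * rho)
T = (0.0055 - 0.0019) / (0.083 * 0.0019)
T = 22.828 s

22.828


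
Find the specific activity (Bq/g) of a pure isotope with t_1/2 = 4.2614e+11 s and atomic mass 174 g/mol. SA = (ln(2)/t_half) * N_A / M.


lambda = ln(2) / t_half = ln(2) / 4.2614e+11 = 1.626572e-12 /s
SA = lambda * N_A / M
SA = 1.626572e-12 * 6.022e23 / 174
SA = 5.6294e+09 Bq/g

5.6294e+09


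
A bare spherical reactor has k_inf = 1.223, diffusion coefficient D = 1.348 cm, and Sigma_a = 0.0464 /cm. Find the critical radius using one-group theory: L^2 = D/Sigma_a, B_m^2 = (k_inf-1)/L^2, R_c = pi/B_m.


L^2 = D / Sigma_a = 1.348 / 0.0464 = 29.05172 cm^2
B_m^2 = (k_inf - 1) / L^2 = (1.223 - 1) / 29.05172 = 0.007675965 /cm^2
For a bare sphere: B_g = pi/R, so R_c = pi / sqrt(B_m^2)
R_c = pi / sqrt(0.007675965) = 35.858 cm

35.858


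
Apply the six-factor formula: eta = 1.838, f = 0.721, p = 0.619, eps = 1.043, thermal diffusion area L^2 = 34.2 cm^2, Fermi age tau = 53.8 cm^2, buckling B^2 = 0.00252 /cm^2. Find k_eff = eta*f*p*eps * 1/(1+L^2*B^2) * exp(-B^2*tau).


k_inf = eta*f*p*eps = 1.838*0.721*0.619*1.043 = 0.8555704
P_TNL = 1/(1 + L^2*B^2) = 1/(1 + 34.2*0.00252) = 0.9206543
P_FNL = exp(-B^2*tau) = exp(-0.00252*53.8) = 0.8732128
k_eff = k_inf * P_TNL * P_FNL = 0.8555704 * 0.9206543 * 0.8732128
k_eff = 0.68782

0.68782


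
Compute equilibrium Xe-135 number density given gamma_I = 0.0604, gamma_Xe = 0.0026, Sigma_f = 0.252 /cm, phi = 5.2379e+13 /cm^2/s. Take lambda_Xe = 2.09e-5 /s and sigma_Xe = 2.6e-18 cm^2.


Xe_eq = (gamma_I + gamma_Xe) * Sigma_f * phi / (lambda_Xe + sigma_Xe * phi)
Numerator = (0.0604 + 0.0026) * 0.252 * 5.2379e+13 = 8.315690e+11
Denominator = 2.09e-5 + 2.6e-18 * 5.2379e+13 = 1.570854e-04
Xe_eq = 8.315690e+11 / 1.570854e-04 = 5.2937e+15 /cm^3

5.2937e+15


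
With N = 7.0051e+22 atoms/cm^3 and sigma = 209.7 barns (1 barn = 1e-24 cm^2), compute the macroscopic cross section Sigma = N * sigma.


Sigma = N * sigma_barns * 1e-24
Sigma = 7.0051e+22 * 209.7 * 1e-24
Sigma = 14.690 /cm

14.690


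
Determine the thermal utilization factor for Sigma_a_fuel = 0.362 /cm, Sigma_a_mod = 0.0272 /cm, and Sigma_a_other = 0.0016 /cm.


f = Sigma_a_fuel / (Sigma_a_fuel + Sigma_a_mod + Sigma_a_other)
f = 0.362 / (0.362 + 0.0272 + 0.0016)
f = 0.92631

0.92631


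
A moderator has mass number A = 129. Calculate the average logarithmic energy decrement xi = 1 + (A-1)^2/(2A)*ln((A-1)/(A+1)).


xi = 1 + (A-1)^2/(2A) * ln((A-1)/(A+1))
xi = 1 + (129-1)^2/(2*129) * ln((129-1)/(129 +1))
xi = 0.015424

0.015424


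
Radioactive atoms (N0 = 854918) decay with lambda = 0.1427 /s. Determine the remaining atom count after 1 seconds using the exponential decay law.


N = N0 * exp(-lambda * t)
N = 854918 * exp(-0.1427 * 1)
N = 741226

741226


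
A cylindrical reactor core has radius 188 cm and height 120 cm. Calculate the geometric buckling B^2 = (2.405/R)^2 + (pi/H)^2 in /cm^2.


B^2 = (2.405/R)^2 + (pi/H)^2
B^2 = (2.405/188)^2 + (pi/120)^2
B^2 = 8.4904e-04 /cm^2

8.4904e-04


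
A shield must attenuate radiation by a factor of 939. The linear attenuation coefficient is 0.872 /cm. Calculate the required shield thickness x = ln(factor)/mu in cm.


x = ln(factor) / mu
x = ln(939) / 0.872
x = 7.8496 cm

7.8496


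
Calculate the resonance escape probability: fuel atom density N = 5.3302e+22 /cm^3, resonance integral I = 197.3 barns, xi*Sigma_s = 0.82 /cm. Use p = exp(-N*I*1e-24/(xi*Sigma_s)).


p = exp(-N * I * 1e-24 / (xi*Sigma_s))
p = exp(-5.3302e+22 * 197.3 * 1e-24 / 0.82)
p = 2.6927e-06

2.6927e-06


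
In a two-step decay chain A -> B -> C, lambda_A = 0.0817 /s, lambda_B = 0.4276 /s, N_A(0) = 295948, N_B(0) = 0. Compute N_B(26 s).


N_B(t) = lambda_A * N_A0 / (lambda_B - lambda_A) * [exp(-lambda_A*t) - exp(-lambda_B*t)]
exp(-0.0817*26) = 0.1195286; exp(-0.4276*26) = 1.484867e-05
N_B = 0.0817 * 295948 / (0.4276 - 0.0817) * (0.1195286 - 1.484867e-05)
N_B = 8354.2

8354.2


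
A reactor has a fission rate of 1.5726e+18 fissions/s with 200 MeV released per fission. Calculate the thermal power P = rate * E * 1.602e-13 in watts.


P = fission_rate * E_MeV * 1.602e-13
P = 1.5726e+18 * 200 * 1.602e-13
P = 5.0386e+07 W

5.0386e+07


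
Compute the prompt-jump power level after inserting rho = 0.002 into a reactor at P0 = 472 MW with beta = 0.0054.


P1/P0 = beta / (beta - rho)
P1/P0 = 0.0054 / (0.0054 - 0.002) = 1.588235
P1 = 472 * 1.588235 = 749.65 MW

749.65


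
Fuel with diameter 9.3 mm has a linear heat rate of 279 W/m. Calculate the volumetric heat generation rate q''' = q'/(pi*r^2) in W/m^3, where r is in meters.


r = D / 2 / 1000 = 9.3 / 2 / 1000 = 0.00465 m
q''' = q' / (pi * r^2)
q''' = 279 / (pi * 0.00465^2)
q''' = 4.1072e+06 W/m^3

4.1072e+06


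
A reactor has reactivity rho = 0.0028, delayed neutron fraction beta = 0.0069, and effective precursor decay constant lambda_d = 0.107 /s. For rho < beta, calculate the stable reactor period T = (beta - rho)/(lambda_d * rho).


T = (beta - rho) / (lambda_d * rho)
T = (0.0069 - 0.0028) / (0.107 * 0.0028)
T = 13.685 s

13.685


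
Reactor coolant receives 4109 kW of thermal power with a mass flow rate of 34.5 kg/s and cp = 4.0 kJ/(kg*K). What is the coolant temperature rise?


dT = Q / (m_dot * cp)
dT = 4109 / (34.5 * 4.0)
dT = 29.775 C

29.775


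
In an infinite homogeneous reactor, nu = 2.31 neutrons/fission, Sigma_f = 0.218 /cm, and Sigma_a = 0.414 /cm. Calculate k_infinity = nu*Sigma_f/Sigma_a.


k_inf = nu * Sigma_f / Sigma_a
k_inf = 2.31 * 0.218 / 0.414
k_inf = 1.2164

1.2164


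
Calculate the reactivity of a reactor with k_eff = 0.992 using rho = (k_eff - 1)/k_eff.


rho = (k_eff - 1) / k_eff
rho = (0.992 - 1) / 0.992
rho = -0.0080645

-0.0080645


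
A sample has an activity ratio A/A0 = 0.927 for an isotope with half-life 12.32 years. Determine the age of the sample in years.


lambda = ln(2) / t_half = ln(2) / 12.32 = 0.05626195 /yr
t = -ln(A/A0) / lambda
t = -ln(0.927) / 0.05626195
t = 1.3473 yr

1.3473


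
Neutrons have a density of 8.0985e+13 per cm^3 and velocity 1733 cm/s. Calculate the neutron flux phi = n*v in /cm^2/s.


phi = n * v
phi = 8.0985e+13 * 1733
phi = 1.4035e+17 /cm^2/s

1.4035e+17


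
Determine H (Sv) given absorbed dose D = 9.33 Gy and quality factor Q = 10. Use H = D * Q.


H = D * Q
H = 9.33 * 10
H = 93.300 Sv

93.300


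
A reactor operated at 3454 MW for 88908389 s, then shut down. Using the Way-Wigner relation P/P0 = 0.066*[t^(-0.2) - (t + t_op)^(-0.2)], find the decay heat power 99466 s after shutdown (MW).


P/P0 = 0.066 * [t^(-0.2) - (t + t_op)^(-0.2)]
P/P0 = 0.066 * [99466^(-0.2) - (99466 + 88908389)^(-0.2)]
P/P0 = 0.066 * [0.1001071 - 0.02571073] = 0.004910160
P = 3454 * 0.004910160 = 16.960 MW

16.960


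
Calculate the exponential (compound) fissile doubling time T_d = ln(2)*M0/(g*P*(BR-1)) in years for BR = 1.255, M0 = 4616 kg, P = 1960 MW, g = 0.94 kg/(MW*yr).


Breeding gain G = BR - 1 = 1.255 - 1 = 0.255
Fissile production rate = g * P * G = 0.94 * 1960 * 0.255 = 469.812 kg/yr
T_d = ln(2) * M0 / (g * P * G)
T_d = ln(2) * 4616 / 469.812 = 6.8103 yr

6.8103


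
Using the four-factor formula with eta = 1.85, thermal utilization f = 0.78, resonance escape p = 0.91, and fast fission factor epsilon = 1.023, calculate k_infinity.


k_inf = eta * f * p * epsilon
k_inf = 1.85 * 0.78 * 0.91 * 1.023
k_inf = 1.3433

1.3433


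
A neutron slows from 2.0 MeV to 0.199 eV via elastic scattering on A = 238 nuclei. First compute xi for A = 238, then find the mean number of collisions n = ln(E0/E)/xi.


xi = 1 + (A-1)^2/(2A)*ln((A-1)/(A+1)) = 0.008379872 (for A = 238)
n = ln(E0/E) / xi
n = ln(2.0e6 / 0.199) / 0.008379872
n = ln(1.005025e+07) / 0.008379872 = 1924.0

1924.0


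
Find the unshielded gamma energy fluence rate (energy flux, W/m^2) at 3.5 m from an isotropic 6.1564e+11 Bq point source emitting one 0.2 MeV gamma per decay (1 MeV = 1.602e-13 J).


psi = A * E * 1.602e-13 / (4*pi*r^2)
psi = 6.1564e+11 * 0.2 * 1.602e-13 / (4*pi*3.5^2)
psi = 1.2814e-04 W/m^2

1.2814e-04


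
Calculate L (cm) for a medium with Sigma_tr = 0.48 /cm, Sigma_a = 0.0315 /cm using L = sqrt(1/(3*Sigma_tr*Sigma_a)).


D = 1 / (3 * Sigma_tr) = 1 / (3 * 0.48) = 0.6944444 cm
L = sqrt(D / Sigma_a)
L = sqrt(0.6944444 / 0.0315)
L = 4.6953 cm

4.6953


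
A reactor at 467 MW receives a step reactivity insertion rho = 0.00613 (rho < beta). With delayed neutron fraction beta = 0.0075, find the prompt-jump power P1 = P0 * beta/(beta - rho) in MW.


P1/P0 = beta / (beta - rho)
P1/P0 = 0.0075 / (0.0075 - 0.00613) = 5.474453
P1 = 467 * 5.474453 = 2556.6 MW

2556.6


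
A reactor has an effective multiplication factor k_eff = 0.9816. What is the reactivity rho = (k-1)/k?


rho = (k_eff - 1) / k_eff
rho = (0.9816 - 1) / 0.9816
rho = -0.018745

-0.018745


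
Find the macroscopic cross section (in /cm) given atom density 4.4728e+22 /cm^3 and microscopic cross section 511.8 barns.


Sigma = N * sigma_barns * 1e-24
Sigma = 4.4728e+22 * 511.8 * 1e-24
Sigma = 22.892 /cm

22.892


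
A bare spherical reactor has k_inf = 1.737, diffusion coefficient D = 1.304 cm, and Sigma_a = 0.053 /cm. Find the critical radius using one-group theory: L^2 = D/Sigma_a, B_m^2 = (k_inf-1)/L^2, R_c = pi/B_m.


L^2 = D / Sigma_a = 1.304 / 0.053 = 24.60377 cm^2
B_m^2 = (k_inf - 1) / L^2 = (1.737 - 1) / 24.60377 = 0.02995476 /cm^2
For a bare sphere: B_g = pi/R, so R_c = pi / sqrt(B_m^2)
R_c = pi / sqrt(0.02995476) = 18.152 cm

18.152


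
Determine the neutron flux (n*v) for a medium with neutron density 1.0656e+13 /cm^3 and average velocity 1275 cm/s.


phi = n * v
phi = 1.0656e+13 * 1275
phi = 1.3586e+16 /cm^2/s

1.3586e+16


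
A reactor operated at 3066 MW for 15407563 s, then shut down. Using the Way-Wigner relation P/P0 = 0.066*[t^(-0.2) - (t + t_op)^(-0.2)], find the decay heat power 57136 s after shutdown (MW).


P/P0 = 0.066 * [t^(-0.2) - (t + t_op)^(-0.2)]
P/P0 = 0.066 * [57136^(-0.2) - (57136 + 15407563)^(-0.2)]
P/P0 = 0.066 * [0.1118454 - 0.03648646] = 0.004973690
P = 3066 * 0.004973690 = 15.249 MW

15.249


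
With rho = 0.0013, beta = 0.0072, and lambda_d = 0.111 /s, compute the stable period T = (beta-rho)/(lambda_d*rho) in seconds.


T = (beta - rho) / (lambda_d * rho)
T = (0.0072 - 0.0013) / (0.111 * 0.0013)
T = 40.887 s

40.887


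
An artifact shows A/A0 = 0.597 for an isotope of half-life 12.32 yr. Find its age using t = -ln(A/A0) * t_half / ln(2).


lambda = ln(2) / t_half = ln(2) / 12.32 = 0.05626195 /yr
t = -ln(A/A0) / lambda
t = -ln(0.597) / 0.05626195
t = 9.1685 yr

9.1685


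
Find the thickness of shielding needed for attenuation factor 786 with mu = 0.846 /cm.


x = ln(factor) / mu
x = ln(786) / 0.846
x = 7.8806 cm

7.8806


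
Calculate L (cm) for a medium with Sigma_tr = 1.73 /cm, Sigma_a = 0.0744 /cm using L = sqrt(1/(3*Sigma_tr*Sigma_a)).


D = 1 / (3 * Sigma_tr) = 1 / (3 * 1.73) = 0.1926782 cm
L = sqrt(D / Sigma_a)
L = sqrt(0.1926782 / 0.0744)
L = 1.6093 cm

1.6093


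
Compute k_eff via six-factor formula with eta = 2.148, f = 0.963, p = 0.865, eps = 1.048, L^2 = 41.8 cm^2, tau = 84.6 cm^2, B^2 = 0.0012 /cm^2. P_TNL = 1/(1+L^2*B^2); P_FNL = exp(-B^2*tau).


k_inf = eta*f*p*eps = 2.148*0.963*0.865*1.048 = 1.875158
P_TNL = 1/(1 + L^2*B^2) = 1/(1 + 41.8*0.0012) = 0.9522358
P_FNL = exp(-B^2*tau) = exp(-0.0012*84.6) = 0.9034631
k_eff = k_inf * P_TNL * P_FNL = 1.875158 * 0.9522358 * 0.9034631
k_eff = 1.6132

1.6132


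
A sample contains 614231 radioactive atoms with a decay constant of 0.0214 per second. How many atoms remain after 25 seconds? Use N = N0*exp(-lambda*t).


N = N0 * exp(-lambda * t)
N = 614231 * exp(-0.0214 * 25)
N = 359736

359736


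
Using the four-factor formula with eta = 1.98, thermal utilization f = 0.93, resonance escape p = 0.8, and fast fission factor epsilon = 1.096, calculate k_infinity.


k_inf = eta * f * p * epsilon
k_inf = 1.98 * 0.93 * 0.8 * 1.096
k_inf = 1.6145

1.6145


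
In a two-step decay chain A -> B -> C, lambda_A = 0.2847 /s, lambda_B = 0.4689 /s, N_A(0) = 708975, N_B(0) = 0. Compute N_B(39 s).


N_B(t) = lambda_A * N_A0 / (lambda_B - lambda_A) * [exp(-lambda_A*t) - exp(-lambda_B*t)]
exp(-0.2847*39) = 1.506254e-05; exp(-0.4689*39) = 1.142914e-08
N_B = 0.2847 * 708975 / (0.4689 - 0.2847) * (1.506254e-05 - 1.142914e-08)
N_B = 16.493

16.493


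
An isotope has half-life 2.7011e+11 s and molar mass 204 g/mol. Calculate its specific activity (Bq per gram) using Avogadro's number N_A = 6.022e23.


lambda = ln(2) / t_half = ln(2) / 2.7011e+11 = 2.566166e-12 /s
SA = lambda * N_A / M
SA = 2.566166e-12 * 6.022e23 / 204
SA = 7.5752e+09 Bq/g

7.5752e+09


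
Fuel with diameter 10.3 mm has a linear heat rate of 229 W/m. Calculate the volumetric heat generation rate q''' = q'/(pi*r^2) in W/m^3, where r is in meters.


r = D / 2 / 1000 = 10.3 / 2 / 1000 = 0.00515 m
q''' = q' / (pi * r^2)
q''' = 229 / (pi * 0.00515^2)
q''' = 2.7483e+06 W/m^3

2.7483e+06


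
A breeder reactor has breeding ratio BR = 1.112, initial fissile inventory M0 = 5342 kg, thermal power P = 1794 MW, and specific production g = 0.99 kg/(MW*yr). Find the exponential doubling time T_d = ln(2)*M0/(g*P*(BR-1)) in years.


Breeding gain G = BR - 1 = 1.112 - 1 = 0.112
Fissile production rate = g * P * G = 0.99 * 1794 * 0.112 = 198.91872 kg/yr
T_d = ln(2) * M0 / (g * P * G)
T_d = ln(2) * 5342 / 198.91872 = 18.615 yr

18.615


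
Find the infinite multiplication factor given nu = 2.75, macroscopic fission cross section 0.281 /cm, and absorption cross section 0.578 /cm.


k_inf = nu * Sigma_f / Sigma_a
k_inf = 2.75 * 0.281 / 0.578
k_inf = 1.3369

1.3369


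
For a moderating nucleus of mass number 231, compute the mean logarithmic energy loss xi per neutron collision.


xi = 1 + (A-1)^2/(2A) * ln((A-1)/(A+1))
xi = 1 + (231-1)^2/(2*231) * ln((231-1)/(231 +1))
xi = 0.0086331

0.0086331


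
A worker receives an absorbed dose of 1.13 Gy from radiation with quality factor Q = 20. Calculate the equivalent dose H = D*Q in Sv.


H = D * Q
H = 1.13 * 20
H = 22.600 Sv

22.600


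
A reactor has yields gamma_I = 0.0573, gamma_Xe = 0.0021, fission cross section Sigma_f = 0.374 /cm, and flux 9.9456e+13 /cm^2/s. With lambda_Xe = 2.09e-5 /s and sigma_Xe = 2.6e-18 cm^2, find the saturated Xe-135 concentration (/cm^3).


Xe_eq = (gamma_I + gamma_Xe) * Sigma_f * phi / (lambda_Xe + sigma_Xe * phi)
Numerator = (0.0573 + 0.0021) * 0.374 * 9.9456e+13 = 2.209475e+12
Denominator = 2.09e-5 + 2.6e-18 * 9.9456e+13 = 2.794856e-04
Xe_eq = 2.209475e+12 / 2.794856e-04 = 7.9055e+15 /cm^3

7.9055e+15
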